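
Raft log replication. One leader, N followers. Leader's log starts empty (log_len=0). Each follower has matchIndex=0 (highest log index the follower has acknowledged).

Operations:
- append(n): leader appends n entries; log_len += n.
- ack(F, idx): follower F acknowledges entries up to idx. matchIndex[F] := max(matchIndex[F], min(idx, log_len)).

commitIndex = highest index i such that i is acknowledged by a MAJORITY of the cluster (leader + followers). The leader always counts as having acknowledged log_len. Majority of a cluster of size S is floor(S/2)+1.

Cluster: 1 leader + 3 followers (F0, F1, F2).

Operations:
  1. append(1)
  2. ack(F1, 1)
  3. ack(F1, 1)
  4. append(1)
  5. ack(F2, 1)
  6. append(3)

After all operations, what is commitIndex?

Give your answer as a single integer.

Answer: 1

Derivation:
Op 1: append 1 -> log_len=1
Op 2: F1 acks idx 1 -> match: F0=0 F1=1 F2=0; commitIndex=0
Op 3: F1 acks idx 1 -> match: F0=0 F1=1 F2=0; commitIndex=0
Op 4: append 1 -> log_len=2
Op 5: F2 acks idx 1 -> match: F0=0 F1=1 F2=1; commitIndex=1
Op 6: append 3 -> log_len=5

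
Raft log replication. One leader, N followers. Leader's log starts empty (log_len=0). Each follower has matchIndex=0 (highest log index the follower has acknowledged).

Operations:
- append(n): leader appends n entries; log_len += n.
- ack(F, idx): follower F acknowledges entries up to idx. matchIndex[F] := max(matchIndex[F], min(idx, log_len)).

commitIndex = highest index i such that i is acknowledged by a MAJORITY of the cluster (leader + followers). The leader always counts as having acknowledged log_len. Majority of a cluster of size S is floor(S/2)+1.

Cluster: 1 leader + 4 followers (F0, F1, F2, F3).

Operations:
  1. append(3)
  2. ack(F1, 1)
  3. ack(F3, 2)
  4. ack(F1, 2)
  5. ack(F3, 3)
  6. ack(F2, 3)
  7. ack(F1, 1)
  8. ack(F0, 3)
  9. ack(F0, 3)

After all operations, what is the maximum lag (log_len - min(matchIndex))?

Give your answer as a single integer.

Op 1: append 3 -> log_len=3
Op 2: F1 acks idx 1 -> match: F0=0 F1=1 F2=0 F3=0; commitIndex=0
Op 3: F3 acks idx 2 -> match: F0=0 F1=1 F2=0 F3=2; commitIndex=1
Op 4: F1 acks idx 2 -> match: F0=0 F1=2 F2=0 F3=2; commitIndex=2
Op 5: F3 acks idx 3 -> match: F0=0 F1=2 F2=0 F3=3; commitIndex=2
Op 6: F2 acks idx 3 -> match: F0=0 F1=2 F2=3 F3=3; commitIndex=3
Op 7: F1 acks idx 1 -> match: F0=0 F1=2 F2=3 F3=3; commitIndex=3
Op 8: F0 acks idx 3 -> match: F0=3 F1=2 F2=3 F3=3; commitIndex=3
Op 9: F0 acks idx 3 -> match: F0=3 F1=2 F2=3 F3=3; commitIndex=3

Answer: 1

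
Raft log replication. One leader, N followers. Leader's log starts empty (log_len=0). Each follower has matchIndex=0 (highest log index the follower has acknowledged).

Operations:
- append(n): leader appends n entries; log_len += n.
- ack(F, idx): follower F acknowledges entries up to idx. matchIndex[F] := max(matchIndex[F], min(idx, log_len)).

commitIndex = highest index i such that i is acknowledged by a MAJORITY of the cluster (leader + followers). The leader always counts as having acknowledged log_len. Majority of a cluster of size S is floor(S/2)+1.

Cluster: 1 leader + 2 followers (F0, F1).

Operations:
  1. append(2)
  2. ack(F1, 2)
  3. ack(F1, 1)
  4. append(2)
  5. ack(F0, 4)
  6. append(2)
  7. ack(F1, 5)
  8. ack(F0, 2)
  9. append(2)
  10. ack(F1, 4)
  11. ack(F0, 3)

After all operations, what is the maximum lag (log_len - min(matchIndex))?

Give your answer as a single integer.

Op 1: append 2 -> log_len=2
Op 2: F1 acks idx 2 -> match: F0=0 F1=2; commitIndex=2
Op 3: F1 acks idx 1 -> match: F0=0 F1=2; commitIndex=2
Op 4: append 2 -> log_len=4
Op 5: F0 acks idx 4 -> match: F0=4 F1=2; commitIndex=4
Op 6: append 2 -> log_len=6
Op 7: F1 acks idx 5 -> match: F0=4 F1=5; commitIndex=5
Op 8: F0 acks idx 2 -> match: F0=4 F1=5; commitIndex=5
Op 9: append 2 -> log_len=8
Op 10: F1 acks idx 4 -> match: F0=4 F1=5; commitIndex=5
Op 11: F0 acks idx 3 -> match: F0=4 F1=5; commitIndex=5

Answer: 4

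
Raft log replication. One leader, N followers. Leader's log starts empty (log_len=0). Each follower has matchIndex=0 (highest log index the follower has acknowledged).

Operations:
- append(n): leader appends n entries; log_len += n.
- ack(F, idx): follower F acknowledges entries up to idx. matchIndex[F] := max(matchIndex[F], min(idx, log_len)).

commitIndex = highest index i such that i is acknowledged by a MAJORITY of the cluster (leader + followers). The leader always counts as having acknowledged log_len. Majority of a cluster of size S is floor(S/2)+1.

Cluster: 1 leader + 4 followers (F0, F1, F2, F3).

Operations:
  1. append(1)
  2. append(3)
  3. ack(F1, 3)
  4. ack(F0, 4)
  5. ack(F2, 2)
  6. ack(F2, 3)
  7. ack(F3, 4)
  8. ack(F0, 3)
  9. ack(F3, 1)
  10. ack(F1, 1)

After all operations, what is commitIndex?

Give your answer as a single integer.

Op 1: append 1 -> log_len=1
Op 2: append 3 -> log_len=4
Op 3: F1 acks idx 3 -> match: F0=0 F1=3 F2=0 F3=0; commitIndex=0
Op 4: F0 acks idx 4 -> match: F0=4 F1=3 F2=0 F3=0; commitIndex=3
Op 5: F2 acks idx 2 -> match: F0=4 F1=3 F2=2 F3=0; commitIndex=3
Op 6: F2 acks idx 3 -> match: F0=4 F1=3 F2=3 F3=0; commitIndex=3
Op 7: F3 acks idx 4 -> match: F0=4 F1=3 F2=3 F3=4; commitIndex=4
Op 8: F0 acks idx 3 -> match: F0=4 F1=3 F2=3 F3=4; commitIndex=4
Op 9: F3 acks idx 1 -> match: F0=4 F1=3 F2=3 F3=4; commitIndex=4
Op 10: F1 acks idx 1 -> match: F0=4 F1=3 F2=3 F3=4; commitIndex=4

Answer: 4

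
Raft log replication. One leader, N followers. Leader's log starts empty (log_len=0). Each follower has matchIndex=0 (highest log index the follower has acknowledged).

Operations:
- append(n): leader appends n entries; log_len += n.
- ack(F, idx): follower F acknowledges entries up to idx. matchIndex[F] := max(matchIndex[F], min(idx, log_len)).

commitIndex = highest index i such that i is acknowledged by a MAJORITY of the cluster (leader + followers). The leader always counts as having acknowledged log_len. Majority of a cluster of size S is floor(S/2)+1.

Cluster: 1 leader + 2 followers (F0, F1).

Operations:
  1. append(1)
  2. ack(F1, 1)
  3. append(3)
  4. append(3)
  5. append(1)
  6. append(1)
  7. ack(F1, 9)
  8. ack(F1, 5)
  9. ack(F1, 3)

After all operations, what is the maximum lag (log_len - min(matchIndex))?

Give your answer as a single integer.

Answer: 9

Derivation:
Op 1: append 1 -> log_len=1
Op 2: F1 acks idx 1 -> match: F0=0 F1=1; commitIndex=1
Op 3: append 3 -> log_len=4
Op 4: append 3 -> log_len=7
Op 5: append 1 -> log_len=8
Op 6: append 1 -> log_len=9
Op 7: F1 acks idx 9 -> match: F0=0 F1=9; commitIndex=9
Op 8: F1 acks idx 5 -> match: F0=0 F1=9; commitIndex=9
Op 9: F1 acks idx 3 -> match: F0=0 F1=9; commitIndex=9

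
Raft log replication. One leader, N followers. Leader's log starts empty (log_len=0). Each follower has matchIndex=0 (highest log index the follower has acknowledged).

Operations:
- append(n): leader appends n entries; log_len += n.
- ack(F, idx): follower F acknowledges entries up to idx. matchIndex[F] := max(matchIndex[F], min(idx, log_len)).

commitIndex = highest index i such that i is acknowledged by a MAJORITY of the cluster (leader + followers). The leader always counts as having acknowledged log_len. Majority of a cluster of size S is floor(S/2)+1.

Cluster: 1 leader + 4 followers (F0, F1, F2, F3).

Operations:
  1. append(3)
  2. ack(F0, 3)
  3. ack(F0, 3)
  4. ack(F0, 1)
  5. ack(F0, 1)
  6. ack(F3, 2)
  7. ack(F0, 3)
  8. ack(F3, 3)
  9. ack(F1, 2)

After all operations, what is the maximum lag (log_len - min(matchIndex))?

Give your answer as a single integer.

Op 1: append 3 -> log_len=3
Op 2: F0 acks idx 3 -> match: F0=3 F1=0 F2=0 F3=0; commitIndex=0
Op 3: F0 acks idx 3 -> match: F0=3 F1=0 F2=0 F3=0; commitIndex=0
Op 4: F0 acks idx 1 -> match: F0=3 F1=0 F2=0 F3=0; commitIndex=0
Op 5: F0 acks idx 1 -> match: F0=3 F1=0 F2=0 F3=0; commitIndex=0
Op 6: F3 acks idx 2 -> match: F0=3 F1=0 F2=0 F3=2; commitIndex=2
Op 7: F0 acks idx 3 -> match: F0=3 F1=0 F2=0 F3=2; commitIndex=2
Op 8: F3 acks idx 3 -> match: F0=3 F1=0 F2=0 F3=3; commitIndex=3
Op 9: F1 acks idx 2 -> match: F0=3 F1=2 F2=0 F3=3; commitIndex=3

Answer: 3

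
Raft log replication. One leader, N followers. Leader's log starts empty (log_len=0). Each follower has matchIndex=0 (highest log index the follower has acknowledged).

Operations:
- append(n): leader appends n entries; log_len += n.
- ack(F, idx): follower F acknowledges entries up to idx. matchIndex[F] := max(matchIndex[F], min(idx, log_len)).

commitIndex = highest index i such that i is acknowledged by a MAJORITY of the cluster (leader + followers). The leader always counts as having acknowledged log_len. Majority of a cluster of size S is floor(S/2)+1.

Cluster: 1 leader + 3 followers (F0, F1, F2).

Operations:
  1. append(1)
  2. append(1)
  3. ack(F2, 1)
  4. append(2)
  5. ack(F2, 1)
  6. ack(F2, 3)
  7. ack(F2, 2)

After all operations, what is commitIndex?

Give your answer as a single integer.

Op 1: append 1 -> log_len=1
Op 2: append 1 -> log_len=2
Op 3: F2 acks idx 1 -> match: F0=0 F1=0 F2=1; commitIndex=0
Op 4: append 2 -> log_len=4
Op 5: F2 acks idx 1 -> match: F0=0 F1=0 F2=1; commitIndex=0
Op 6: F2 acks idx 3 -> match: F0=0 F1=0 F2=3; commitIndex=0
Op 7: F2 acks idx 2 -> match: F0=0 F1=0 F2=3; commitIndex=0

Answer: 0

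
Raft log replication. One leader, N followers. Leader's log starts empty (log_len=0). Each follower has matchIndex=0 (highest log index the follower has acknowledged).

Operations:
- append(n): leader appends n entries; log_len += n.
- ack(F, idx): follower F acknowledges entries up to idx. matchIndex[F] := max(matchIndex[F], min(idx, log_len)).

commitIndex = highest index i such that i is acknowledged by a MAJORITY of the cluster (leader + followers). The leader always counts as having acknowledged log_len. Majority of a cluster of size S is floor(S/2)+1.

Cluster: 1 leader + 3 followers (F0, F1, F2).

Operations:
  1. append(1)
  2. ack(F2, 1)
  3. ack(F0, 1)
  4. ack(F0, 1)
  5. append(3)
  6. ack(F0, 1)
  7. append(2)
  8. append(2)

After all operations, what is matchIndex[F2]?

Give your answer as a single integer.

Answer: 1

Derivation:
Op 1: append 1 -> log_len=1
Op 2: F2 acks idx 1 -> match: F0=0 F1=0 F2=1; commitIndex=0
Op 3: F0 acks idx 1 -> match: F0=1 F1=0 F2=1; commitIndex=1
Op 4: F0 acks idx 1 -> match: F0=1 F1=0 F2=1; commitIndex=1
Op 5: append 3 -> log_len=4
Op 6: F0 acks idx 1 -> match: F0=1 F1=0 F2=1; commitIndex=1
Op 7: append 2 -> log_len=6
Op 8: append 2 -> log_len=8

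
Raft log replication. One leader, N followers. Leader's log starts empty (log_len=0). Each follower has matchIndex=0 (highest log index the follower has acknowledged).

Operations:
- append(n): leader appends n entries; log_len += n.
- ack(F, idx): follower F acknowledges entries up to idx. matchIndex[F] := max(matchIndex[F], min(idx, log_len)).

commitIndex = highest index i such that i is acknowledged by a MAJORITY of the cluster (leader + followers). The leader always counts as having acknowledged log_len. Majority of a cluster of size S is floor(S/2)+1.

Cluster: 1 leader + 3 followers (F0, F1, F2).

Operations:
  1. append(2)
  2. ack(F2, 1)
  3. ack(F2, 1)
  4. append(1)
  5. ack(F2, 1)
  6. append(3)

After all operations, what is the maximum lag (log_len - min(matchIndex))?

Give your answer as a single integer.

Op 1: append 2 -> log_len=2
Op 2: F2 acks idx 1 -> match: F0=0 F1=0 F2=1; commitIndex=0
Op 3: F2 acks idx 1 -> match: F0=0 F1=0 F2=1; commitIndex=0
Op 4: append 1 -> log_len=3
Op 5: F2 acks idx 1 -> match: F0=0 F1=0 F2=1; commitIndex=0
Op 6: append 3 -> log_len=6

Answer: 6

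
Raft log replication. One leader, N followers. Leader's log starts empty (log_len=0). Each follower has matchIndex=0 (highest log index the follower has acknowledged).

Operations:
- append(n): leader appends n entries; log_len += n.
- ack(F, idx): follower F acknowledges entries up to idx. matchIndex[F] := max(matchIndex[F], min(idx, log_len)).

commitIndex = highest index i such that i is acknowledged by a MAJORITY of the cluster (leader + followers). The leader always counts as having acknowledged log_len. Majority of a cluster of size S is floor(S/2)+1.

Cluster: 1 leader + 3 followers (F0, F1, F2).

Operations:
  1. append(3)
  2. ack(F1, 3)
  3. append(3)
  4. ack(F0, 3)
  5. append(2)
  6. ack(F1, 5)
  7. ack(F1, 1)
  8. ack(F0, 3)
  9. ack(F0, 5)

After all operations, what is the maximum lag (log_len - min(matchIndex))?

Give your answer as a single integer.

Op 1: append 3 -> log_len=3
Op 2: F1 acks idx 3 -> match: F0=0 F1=3 F2=0; commitIndex=0
Op 3: append 3 -> log_len=6
Op 4: F0 acks idx 3 -> match: F0=3 F1=3 F2=0; commitIndex=3
Op 5: append 2 -> log_len=8
Op 6: F1 acks idx 5 -> match: F0=3 F1=5 F2=0; commitIndex=3
Op 7: F1 acks idx 1 -> match: F0=3 F1=5 F2=0; commitIndex=3
Op 8: F0 acks idx 3 -> match: F0=3 F1=5 F2=0; commitIndex=3
Op 9: F0 acks idx 5 -> match: F0=5 F1=5 F2=0; commitIndex=5

Answer: 8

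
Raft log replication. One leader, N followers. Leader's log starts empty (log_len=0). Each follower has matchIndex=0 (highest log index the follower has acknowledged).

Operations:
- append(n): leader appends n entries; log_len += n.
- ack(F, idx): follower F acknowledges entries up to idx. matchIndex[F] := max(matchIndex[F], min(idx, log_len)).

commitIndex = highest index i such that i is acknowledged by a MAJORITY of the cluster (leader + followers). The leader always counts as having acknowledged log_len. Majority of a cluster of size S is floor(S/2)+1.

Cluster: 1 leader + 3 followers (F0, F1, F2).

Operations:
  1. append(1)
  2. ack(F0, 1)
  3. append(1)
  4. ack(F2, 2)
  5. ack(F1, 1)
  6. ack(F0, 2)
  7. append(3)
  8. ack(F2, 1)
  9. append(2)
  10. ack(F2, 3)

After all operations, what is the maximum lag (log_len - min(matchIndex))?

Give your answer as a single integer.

Answer: 6

Derivation:
Op 1: append 1 -> log_len=1
Op 2: F0 acks idx 1 -> match: F0=1 F1=0 F2=0; commitIndex=0
Op 3: append 1 -> log_len=2
Op 4: F2 acks idx 2 -> match: F0=1 F1=0 F2=2; commitIndex=1
Op 5: F1 acks idx 1 -> match: F0=1 F1=1 F2=2; commitIndex=1
Op 6: F0 acks idx 2 -> match: F0=2 F1=1 F2=2; commitIndex=2
Op 7: append 3 -> log_len=5
Op 8: F2 acks idx 1 -> match: F0=2 F1=1 F2=2; commitIndex=2
Op 9: append 2 -> log_len=7
Op 10: F2 acks idx 3 -> match: F0=2 F1=1 F2=3; commitIndex=2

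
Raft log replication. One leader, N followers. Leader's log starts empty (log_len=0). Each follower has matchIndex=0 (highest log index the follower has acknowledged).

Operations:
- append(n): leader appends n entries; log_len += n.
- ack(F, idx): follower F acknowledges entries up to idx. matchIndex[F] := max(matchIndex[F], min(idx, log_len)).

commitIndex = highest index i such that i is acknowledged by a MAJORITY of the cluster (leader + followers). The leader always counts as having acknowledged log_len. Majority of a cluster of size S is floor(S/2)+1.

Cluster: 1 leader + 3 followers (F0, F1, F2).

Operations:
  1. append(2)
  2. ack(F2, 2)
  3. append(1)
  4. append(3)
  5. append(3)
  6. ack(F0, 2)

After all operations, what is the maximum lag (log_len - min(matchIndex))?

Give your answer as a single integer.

Op 1: append 2 -> log_len=2
Op 2: F2 acks idx 2 -> match: F0=0 F1=0 F2=2; commitIndex=0
Op 3: append 1 -> log_len=3
Op 4: append 3 -> log_len=6
Op 5: append 3 -> log_len=9
Op 6: F0 acks idx 2 -> match: F0=2 F1=0 F2=2; commitIndex=2

Answer: 9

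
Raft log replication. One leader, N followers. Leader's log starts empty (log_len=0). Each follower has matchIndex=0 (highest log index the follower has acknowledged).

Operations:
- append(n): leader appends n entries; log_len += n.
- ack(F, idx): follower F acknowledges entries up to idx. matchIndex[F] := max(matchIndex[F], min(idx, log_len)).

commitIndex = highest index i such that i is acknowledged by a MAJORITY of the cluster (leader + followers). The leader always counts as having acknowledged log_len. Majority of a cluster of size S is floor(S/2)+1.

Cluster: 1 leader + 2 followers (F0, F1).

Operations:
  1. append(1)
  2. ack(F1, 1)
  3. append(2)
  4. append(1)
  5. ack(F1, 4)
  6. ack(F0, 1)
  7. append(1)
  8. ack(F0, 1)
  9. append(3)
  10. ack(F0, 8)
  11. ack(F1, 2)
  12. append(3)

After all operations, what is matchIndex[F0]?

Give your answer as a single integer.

Op 1: append 1 -> log_len=1
Op 2: F1 acks idx 1 -> match: F0=0 F1=1; commitIndex=1
Op 3: append 2 -> log_len=3
Op 4: append 1 -> log_len=4
Op 5: F1 acks idx 4 -> match: F0=0 F1=4; commitIndex=4
Op 6: F0 acks idx 1 -> match: F0=1 F1=4; commitIndex=4
Op 7: append 1 -> log_len=5
Op 8: F0 acks idx 1 -> match: F0=1 F1=4; commitIndex=4
Op 9: append 3 -> log_len=8
Op 10: F0 acks idx 8 -> match: F0=8 F1=4; commitIndex=8
Op 11: F1 acks idx 2 -> match: F0=8 F1=4; commitIndex=8
Op 12: append 3 -> log_len=11

Answer: 8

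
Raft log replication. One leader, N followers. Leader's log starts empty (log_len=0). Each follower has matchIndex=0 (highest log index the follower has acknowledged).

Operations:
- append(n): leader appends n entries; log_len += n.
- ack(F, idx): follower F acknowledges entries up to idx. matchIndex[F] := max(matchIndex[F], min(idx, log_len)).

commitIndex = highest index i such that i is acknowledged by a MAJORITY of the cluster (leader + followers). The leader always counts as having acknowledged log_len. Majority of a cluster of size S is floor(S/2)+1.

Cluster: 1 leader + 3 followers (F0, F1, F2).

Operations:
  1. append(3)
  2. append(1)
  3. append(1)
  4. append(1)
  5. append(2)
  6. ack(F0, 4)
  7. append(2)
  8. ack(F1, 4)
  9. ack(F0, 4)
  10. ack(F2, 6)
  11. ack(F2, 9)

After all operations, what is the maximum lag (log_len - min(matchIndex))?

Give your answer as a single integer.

Op 1: append 3 -> log_len=3
Op 2: append 1 -> log_len=4
Op 3: append 1 -> log_len=5
Op 4: append 1 -> log_len=6
Op 5: append 2 -> log_len=8
Op 6: F0 acks idx 4 -> match: F0=4 F1=0 F2=0; commitIndex=0
Op 7: append 2 -> log_len=10
Op 8: F1 acks idx 4 -> match: F0=4 F1=4 F2=0; commitIndex=4
Op 9: F0 acks idx 4 -> match: F0=4 F1=4 F2=0; commitIndex=4
Op 10: F2 acks idx 6 -> match: F0=4 F1=4 F2=6; commitIndex=4
Op 11: F2 acks idx 9 -> match: F0=4 F1=4 F2=9; commitIndex=4

Answer: 6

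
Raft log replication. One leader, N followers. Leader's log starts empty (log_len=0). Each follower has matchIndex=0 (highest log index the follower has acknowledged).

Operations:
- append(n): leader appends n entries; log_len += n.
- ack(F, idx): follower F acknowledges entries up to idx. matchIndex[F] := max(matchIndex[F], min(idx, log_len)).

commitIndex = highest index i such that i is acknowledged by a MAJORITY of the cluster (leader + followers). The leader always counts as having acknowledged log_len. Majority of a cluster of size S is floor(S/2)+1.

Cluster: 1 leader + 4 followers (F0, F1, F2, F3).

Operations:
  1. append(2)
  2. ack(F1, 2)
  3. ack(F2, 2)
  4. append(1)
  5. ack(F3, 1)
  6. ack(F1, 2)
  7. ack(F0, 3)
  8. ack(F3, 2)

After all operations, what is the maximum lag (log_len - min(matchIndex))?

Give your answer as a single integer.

Answer: 1

Derivation:
Op 1: append 2 -> log_len=2
Op 2: F1 acks idx 2 -> match: F0=0 F1=2 F2=0 F3=0; commitIndex=0
Op 3: F2 acks idx 2 -> match: F0=0 F1=2 F2=2 F3=0; commitIndex=2
Op 4: append 1 -> log_len=3
Op 5: F3 acks idx 1 -> match: F0=0 F1=2 F2=2 F3=1; commitIndex=2
Op 6: F1 acks idx 2 -> match: F0=0 F1=2 F2=2 F3=1; commitIndex=2
Op 7: F0 acks idx 3 -> match: F0=3 F1=2 F2=2 F3=1; commitIndex=2
Op 8: F3 acks idx 2 -> match: F0=3 F1=2 F2=2 F3=2; commitIndex=2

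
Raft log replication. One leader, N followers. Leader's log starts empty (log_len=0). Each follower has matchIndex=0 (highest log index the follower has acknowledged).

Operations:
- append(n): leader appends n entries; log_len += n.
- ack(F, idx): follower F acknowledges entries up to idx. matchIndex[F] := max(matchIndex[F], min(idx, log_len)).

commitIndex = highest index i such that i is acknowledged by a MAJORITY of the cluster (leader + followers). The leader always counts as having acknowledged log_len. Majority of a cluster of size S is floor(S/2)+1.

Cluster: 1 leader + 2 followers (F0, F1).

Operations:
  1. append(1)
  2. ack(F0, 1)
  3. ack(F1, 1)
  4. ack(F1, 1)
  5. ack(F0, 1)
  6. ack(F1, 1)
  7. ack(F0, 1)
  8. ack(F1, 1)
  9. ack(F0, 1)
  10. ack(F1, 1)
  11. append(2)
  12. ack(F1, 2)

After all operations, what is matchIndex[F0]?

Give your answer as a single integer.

Op 1: append 1 -> log_len=1
Op 2: F0 acks idx 1 -> match: F0=1 F1=0; commitIndex=1
Op 3: F1 acks idx 1 -> match: F0=1 F1=1; commitIndex=1
Op 4: F1 acks idx 1 -> match: F0=1 F1=1; commitIndex=1
Op 5: F0 acks idx 1 -> match: F0=1 F1=1; commitIndex=1
Op 6: F1 acks idx 1 -> match: F0=1 F1=1; commitIndex=1
Op 7: F0 acks idx 1 -> match: F0=1 F1=1; commitIndex=1
Op 8: F1 acks idx 1 -> match: F0=1 F1=1; commitIndex=1
Op 9: F0 acks idx 1 -> match: F0=1 F1=1; commitIndex=1
Op 10: F1 acks idx 1 -> match: F0=1 F1=1; commitIndex=1
Op 11: append 2 -> log_len=3
Op 12: F1 acks idx 2 -> match: F0=1 F1=2; commitIndex=2

Answer: 1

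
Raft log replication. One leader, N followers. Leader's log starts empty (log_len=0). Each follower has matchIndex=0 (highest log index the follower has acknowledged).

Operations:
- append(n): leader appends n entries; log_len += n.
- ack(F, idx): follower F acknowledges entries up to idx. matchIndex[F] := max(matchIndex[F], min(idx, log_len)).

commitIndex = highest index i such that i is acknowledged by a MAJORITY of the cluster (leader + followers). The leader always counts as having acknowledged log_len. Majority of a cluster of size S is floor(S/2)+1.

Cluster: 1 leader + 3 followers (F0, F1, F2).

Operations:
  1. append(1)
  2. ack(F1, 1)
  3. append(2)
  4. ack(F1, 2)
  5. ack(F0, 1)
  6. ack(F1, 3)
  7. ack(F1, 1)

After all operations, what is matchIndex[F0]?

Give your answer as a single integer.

Answer: 1

Derivation:
Op 1: append 1 -> log_len=1
Op 2: F1 acks idx 1 -> match: F0=0 F1=1 F2=0; commitIndex=0
Op 3: append 2 -> log_len=3
Op 4: F1 acks idx 2 -> match: F0=0 F1=2 F2=0; commitIndex=0
Op 5: F0 acks idx 1 -> match: F0=1 F1=2 F2=0; commitIndex=1
Op 6: F1 acks idx 3 -> match: F0=1 F1=3 F2=0; commitIndex=1
Op 7: F1 acks idx 1 -> match: F0=1 F1=3 F2=0; commitIndex=1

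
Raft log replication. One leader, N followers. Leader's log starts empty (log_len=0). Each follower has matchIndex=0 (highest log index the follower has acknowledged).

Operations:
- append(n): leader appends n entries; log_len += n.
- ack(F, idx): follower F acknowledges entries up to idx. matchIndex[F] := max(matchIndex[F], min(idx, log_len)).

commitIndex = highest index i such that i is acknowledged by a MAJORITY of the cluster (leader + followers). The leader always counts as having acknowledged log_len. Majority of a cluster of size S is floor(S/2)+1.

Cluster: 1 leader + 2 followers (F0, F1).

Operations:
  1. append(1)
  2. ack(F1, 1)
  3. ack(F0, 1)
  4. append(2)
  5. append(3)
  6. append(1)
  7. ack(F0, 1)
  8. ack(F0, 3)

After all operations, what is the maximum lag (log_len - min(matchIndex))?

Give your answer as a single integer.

Op 1: append 1 -> log_len=1
Op 2: F1 acks idx 1 -> match: F0=0 F1=1; commitIndex=1
Op 3: F0 acks idx 1 -> match: F0=1 F1=1; commitIndex=1
Op 4: append 2 -> log_len=3
Op 5: append 3 -> log_len=6
Op 6: append 1 -> log_len=7
Op 7: F0 acks idx 1 -> match: F0=1 F1=1; commitIndex=1
Op 8: F0 acks idx 3 -> match: F0=3 F1=1; commitIndex=3

Answer: 6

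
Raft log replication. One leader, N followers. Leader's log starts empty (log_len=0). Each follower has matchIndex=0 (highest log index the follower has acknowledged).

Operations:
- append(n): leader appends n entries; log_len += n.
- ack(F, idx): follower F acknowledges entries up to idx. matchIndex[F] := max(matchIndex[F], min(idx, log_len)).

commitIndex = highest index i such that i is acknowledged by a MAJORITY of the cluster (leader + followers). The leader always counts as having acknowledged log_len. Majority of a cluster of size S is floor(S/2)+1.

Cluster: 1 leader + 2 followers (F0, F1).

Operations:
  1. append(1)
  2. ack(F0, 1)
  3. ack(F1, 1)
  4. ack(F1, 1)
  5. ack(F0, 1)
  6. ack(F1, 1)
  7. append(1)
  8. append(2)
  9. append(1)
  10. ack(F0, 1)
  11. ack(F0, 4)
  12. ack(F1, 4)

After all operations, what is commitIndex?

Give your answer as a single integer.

Op 1: append 1 -> log_len=1
Op 2: F0 acks idx 1 -> match: F0=1 F1=0; commitIndex=1
Op 3: F1 acks idx 1 -> match: F0=1 F1=1; commitIndex=1
Op 4: F1 acks idx 1 -> match: F0=1 F1=1; commitIndex=1
Op 5: F0 acks idx 1 -> match: F0=1 F1=1; commitIndex=1
Op 6: F1 acks idx 1 -> match: F0=1 F1=1; commitIndex=1
Op 7: append 1 -> log_len=2
Op 8: append 2 -> log_len=4
Op 9: append 1 -> log_len=5
Op 10: F0 acks idx 1 -> match: F0=1 F1=1; commitIndex=1
Op 11: F0 acks idx 4 -> match: F0=4 F1=1; commitIndex=4
Op 12: F1 acks idx 4 -> match: F0=4 F1=4; commitIndex=4

Answer: 4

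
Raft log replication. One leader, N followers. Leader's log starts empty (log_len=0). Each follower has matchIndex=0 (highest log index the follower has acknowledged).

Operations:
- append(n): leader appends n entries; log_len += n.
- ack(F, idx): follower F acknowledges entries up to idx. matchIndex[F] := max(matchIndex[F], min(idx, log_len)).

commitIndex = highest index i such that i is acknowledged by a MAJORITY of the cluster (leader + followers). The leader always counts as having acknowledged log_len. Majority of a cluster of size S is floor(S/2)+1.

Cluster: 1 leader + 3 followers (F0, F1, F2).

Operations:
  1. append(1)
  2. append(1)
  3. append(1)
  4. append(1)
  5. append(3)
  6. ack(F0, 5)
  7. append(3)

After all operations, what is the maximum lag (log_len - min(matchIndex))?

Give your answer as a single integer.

Op 1: append 1 -> log_len=1
Op 2: append 1 -> log_len=2
Op 3: append 1 -> log_len=3
Op 4: append 1 -> log_len=4
Op 5: append 3 -> log_len=7
Op 6: F0 acks idx 5 -> match: F0=5 F1=0 F2=0; commitIndex=0
Op 7: append 3 -> log_len=10

Answer: 10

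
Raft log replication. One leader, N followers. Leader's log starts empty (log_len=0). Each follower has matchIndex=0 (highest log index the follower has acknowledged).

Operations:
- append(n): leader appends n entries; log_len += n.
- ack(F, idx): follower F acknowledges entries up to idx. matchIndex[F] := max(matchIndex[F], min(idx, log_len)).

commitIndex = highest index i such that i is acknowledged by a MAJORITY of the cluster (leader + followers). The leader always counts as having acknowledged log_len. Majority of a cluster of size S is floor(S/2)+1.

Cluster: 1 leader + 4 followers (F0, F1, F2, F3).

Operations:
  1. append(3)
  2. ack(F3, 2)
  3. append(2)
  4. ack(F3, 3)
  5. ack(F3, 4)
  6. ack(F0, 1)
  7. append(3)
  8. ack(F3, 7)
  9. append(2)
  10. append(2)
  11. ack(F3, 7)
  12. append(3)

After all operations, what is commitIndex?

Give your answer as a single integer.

Answer: 1

Derivation:
Op 1: append 3 -> log_len=3
Op 2: F3 acks idx 2 -> match: F0=0 F1=0 F2=0 F3=2; commitIndex=0
Op 3: append 2 -> log_len=5
Op 4: F3 acks idx 3 -> match: F0=0 F1=0 F2=0 F3=3; commitIndex=0
Op 5: F3 acks idx 4 -> match: F0=0 F1=0 F2=0 F3=4; commitIndex=0
Op 6: F0 acks idx 1 -> match: F0=1 F1=0 F2=0 F3=4; commitIndex=1
Op 7: append 3 -> log_len=8
Op 8: F3 acks idx 7 -> match: F0=1 F1=0 F2=0 F3=7; commitIndex=1
Op 9: append 2 -> log_len=10
Op 10: append 2 -> log_len=12
Op 11: F3 acks idx 7 -> match: F0=1 F1=0 F2=0 F3=7; commitIndex=1
Op 12: append 3 -> log_len=15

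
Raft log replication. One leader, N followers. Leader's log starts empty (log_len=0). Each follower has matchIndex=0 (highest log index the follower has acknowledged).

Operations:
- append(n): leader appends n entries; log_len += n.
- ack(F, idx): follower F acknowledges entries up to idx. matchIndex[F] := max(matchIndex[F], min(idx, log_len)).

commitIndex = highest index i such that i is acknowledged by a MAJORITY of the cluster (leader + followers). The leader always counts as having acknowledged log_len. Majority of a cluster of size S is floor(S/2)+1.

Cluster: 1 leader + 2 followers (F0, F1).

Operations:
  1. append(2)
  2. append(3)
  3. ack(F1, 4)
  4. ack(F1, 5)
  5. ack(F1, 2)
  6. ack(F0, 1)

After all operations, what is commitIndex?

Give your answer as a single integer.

Op 1: append 2 -> log_len=2
Op 2: append 3 -> log_len=5
Op 3: F1 acks idx 4 -> match: F0=0 F1=4; commitIndex=4
Op 4: F1 acks idx 5 -> match: F0=0 F1=5; commitIndex=5
Op 5: F1 acks idx 2 -> match: F0=0 F1=5; commitIndex=5
Op 6: F0 acks idx 1 -> match: F0=1 F1=5; commitIndex=5

Answer: 5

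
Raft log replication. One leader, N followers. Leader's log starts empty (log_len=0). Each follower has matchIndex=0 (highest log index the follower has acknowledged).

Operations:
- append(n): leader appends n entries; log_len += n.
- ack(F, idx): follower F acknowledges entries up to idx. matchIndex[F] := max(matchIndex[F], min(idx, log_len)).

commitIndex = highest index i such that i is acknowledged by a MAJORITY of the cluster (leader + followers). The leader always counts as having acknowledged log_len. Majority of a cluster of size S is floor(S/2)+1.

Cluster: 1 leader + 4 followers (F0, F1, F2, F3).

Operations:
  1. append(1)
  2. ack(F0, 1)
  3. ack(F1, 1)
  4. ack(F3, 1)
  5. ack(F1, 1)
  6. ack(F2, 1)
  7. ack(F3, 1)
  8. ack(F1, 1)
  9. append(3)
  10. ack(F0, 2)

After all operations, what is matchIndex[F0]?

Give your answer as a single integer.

Answer: 2

Derivation:
Op 1: append 1 -> log_len=1
Op 2: F0 acks idx 1 -> match: F0=1 F1=0 F2=0 F3=0; commitIndex=0
Op 3: F1 acks idx 1 -> match: F0=1 F1=1 F2=0 F3=0; commitIndex=1
Op 4: F3 acks idx 1 -> match: F0=1 F1=1 F2=0 F3=1; commitIndex=1
Op 5: F1 acks idx 1 -> match: F0=1 F1=1 F2=0 F3=1; commitIndex=1
Op 6: F2 acks idx 1 -> match: F0=1 F1=1 F2=1 F3=1; commitIndex=1
Op 7: F3 acks idx 1 -> match: F0=1 F1=1 F2=1 F3=1; commitIndex=1
Op 8: F1 acks idx 1 -> match: F0=1 F1=1 F2=1 F3=1; commitIndex=1
Op 9: append 3 -> log_len=4
Op 10: F0 acks idx 2 -> match: F0=2 F1=1 F2=1 F3=1; commitIndex=1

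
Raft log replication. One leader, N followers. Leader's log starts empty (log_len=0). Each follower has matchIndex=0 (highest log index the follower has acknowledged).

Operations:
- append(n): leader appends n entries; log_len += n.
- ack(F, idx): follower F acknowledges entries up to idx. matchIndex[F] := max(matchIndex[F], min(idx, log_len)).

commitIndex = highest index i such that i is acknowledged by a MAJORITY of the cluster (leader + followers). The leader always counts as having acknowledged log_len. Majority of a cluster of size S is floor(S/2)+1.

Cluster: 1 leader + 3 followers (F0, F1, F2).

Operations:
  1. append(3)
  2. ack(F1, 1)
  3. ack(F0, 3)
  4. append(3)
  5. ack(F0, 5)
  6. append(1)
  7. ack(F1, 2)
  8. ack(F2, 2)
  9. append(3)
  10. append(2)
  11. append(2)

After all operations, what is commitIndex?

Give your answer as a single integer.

Answer: 2

Derivation:
Op 1: append 3 -> log_len=3
Op 2: F1 acks idx 1 -> match: F0=0 F1=1 F2=0; commitIndex=0
Op 3: F0 acks idx 3 -> match: F0=3 F1=1 F2=0; commitIndex=1
Op 4: append 3 -> log_len=6
Op 5: F0 acks idx 5 -> match: F0=5 F1=1 F2=0; commitIndex=1
Op 6: append 1 -> log_len=7
Op 7: F1 acks idx 2 -> match: F0=5 F1=2 F2=0; commitIndex=2
Op 8: F2 acks idx 2 -> match: F0=5 F1=2 F2=2; commitIndex=2
Op 9: append 3 -> log_len=10
Op 10: append 2 -> log_len=12
Op 11: append 2 -> log_len=14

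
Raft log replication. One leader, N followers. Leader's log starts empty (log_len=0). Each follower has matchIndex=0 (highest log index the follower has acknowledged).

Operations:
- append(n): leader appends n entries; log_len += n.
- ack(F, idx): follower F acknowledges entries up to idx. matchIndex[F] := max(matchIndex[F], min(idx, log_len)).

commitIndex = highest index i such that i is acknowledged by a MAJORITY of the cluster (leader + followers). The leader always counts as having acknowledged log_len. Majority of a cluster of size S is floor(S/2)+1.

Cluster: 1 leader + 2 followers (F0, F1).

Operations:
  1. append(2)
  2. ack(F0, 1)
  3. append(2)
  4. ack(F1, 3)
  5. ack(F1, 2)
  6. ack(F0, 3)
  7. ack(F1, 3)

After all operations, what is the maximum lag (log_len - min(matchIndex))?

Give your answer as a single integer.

Answer: 1

Derivation:
Op 1: append 2 -> log_len=2
Op 2: F0 acks idx 1 -> match: F0=1 F1=0; commitIndex=1
Op 3: append 2 -> log_len=4
Op 4: F1 acks idx 3 -> match: F0=1 F1=3; commitIndex=3
Op 5: F1 acks idx 2 -> match: F0=1 F1=3; commitIndex=3
Op 6: F0 acks idx 3 -> match: F0=3 F1=3; commitIndex=3
Op 7: F1 acks idx 3 -> match: F0=3 F1=3; commitIndex=3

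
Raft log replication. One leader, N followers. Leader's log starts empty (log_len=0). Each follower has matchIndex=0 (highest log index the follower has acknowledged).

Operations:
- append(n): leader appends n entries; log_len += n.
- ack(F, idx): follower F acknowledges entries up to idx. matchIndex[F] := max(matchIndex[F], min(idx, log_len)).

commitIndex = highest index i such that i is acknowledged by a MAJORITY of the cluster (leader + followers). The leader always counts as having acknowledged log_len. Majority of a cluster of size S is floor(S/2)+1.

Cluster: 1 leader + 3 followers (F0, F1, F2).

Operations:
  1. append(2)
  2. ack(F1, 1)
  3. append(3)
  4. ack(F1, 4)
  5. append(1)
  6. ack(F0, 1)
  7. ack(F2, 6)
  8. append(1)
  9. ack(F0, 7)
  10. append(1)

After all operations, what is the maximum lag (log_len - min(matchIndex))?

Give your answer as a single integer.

Answer: 4

Derivation:
Op 1: append 2 -> log_len=2
Op 2: F1 acks idx 1 -> match: F0=0 F1=1 F2=0; commitIndex=0
Op 3: append 3 -> log_len=5
Op 4: F1 acks idx 4 -> match: F0=0 F1=4 F2=0; commitIndex=0
Op 5: append 1 -> log_len=6
Op 6: F0 acks idx 1 -> match: F0=1 F1=4 F2=0; commitIndex=1
Op 7: F2 acks idx 6 -> match: F0=1 F1=4 F2=6; commitIndex=4
Op 8: append 1 -> log_len=7
Op 9: F0 acks idx 7 -> match: F0=7 F1=4 F2=6; commitIndex=6
Op 10: append 1 -> log_len=8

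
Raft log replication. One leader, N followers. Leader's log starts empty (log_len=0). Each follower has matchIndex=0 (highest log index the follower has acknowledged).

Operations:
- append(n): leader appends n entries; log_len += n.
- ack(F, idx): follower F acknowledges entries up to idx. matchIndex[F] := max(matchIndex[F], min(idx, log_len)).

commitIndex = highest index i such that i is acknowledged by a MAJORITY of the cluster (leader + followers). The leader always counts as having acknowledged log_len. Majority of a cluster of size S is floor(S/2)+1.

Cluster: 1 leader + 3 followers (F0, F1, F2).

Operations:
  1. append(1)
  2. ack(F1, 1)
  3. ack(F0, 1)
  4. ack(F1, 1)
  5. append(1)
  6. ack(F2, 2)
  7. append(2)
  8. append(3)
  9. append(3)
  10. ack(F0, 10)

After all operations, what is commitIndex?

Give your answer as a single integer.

Op 1: append 1 -> log_len=1
Op 2: F1 acks idx 1 -> match: F0=0 F1=1 F2=0; commitIndex=0
Op 3: F0 acks idx 1 -> match: F0=1 F1=1 F2=0; commitIndex=1
Op 4: F1 acks idx 1 -> match: F0=1 F1=1 F2=0; commitIndex=1
Op 5: append 1 -> log_len=2
Op 6: F2 acks idx 2 -> match: F0=1 F1=1 F2=2; commitIndex=1
Op 7: append 2 -> log_len=4
Op 8: append 3 -> log_len=7
Op 9: append 3 -> log_len=10
Op 10: F0 acks idx 10 -> match: F0=10 F1=1 F2=2; commitIndex=2

Answer: 2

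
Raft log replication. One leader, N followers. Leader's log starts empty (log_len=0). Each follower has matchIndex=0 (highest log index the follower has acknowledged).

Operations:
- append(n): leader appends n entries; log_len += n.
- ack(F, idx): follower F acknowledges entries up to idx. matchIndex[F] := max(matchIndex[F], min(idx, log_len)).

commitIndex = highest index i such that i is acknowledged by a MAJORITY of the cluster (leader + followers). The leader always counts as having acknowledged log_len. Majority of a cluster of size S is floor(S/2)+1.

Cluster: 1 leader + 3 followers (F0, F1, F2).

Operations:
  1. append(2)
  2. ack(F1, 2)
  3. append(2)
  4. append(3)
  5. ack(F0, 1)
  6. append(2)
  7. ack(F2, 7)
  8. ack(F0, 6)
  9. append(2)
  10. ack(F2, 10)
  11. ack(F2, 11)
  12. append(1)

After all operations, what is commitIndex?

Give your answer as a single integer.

Answer: 6

Derivation:
Op 1: append 2 -> log_len=2
Op 2: F1 acks idx 2 -> match: F0=0 F1=2 F2=0; commitIndex=0
Op 3: append 2 -> log_len=4
Op 4: append 3 -> log_len=7
Op 5: F0 acks idx 1 -> match: F0=1 F1=2 F2=0; commitIndex=1
Op 6: append 2 -> log_len=9
Op 7: F2 acks idx 7 -> match: F0=1 F1=2 F2=7; commitIndex=2
Op 8: F0 acks idx 6 -> match: F0=6 F1=2 F2=7; commitIndex=6
Op 9: append 2 -> log_len=11
Op 10: F2 acks idx 10 -> match: F0=6 F1=2 F2=10; commitIndex=6
Op 11: F2 acks idx 11 -> match: F0=6 F1=2 F2=11; commitIndex=6
Op 12: append 1 -> log_len=12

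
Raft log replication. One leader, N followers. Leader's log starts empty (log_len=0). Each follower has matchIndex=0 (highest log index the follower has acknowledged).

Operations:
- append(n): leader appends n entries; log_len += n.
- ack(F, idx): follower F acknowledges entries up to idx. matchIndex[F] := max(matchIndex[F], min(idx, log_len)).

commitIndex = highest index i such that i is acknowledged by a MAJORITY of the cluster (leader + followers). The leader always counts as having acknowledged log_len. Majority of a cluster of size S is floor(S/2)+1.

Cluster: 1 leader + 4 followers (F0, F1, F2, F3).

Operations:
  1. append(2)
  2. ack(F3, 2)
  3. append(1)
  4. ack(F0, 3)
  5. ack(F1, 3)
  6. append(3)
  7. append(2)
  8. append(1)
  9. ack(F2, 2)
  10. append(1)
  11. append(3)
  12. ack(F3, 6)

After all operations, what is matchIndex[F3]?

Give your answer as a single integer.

Op 1: append 2 -> log_len=2
Op 2: F3 acks idx 2 -> match: F0=0 F1=0 F2=0 F3=2; commitIndex=0
Op 3: append 1 -> log_len=3
Op 4: F0 acks idx 3 -> match: F0=3 F1=0 F2=0 F3=2; commitIndex=2
Op 5: F1 acks idx 3 -> match: F0=3 F1=3 F2=0 F3=2; commitIndex=3
Op 6: append 3 -> log_len=6
Op 7: append 2 -> log_len=8
Op 8: append 1 -> log_len=9
Op 9: F2 acks idx 2 -> match: F0=3 F1=3 F2=2 F3=2; commitIndex=3
Op 10: append 1 -> log_len=10
Op 11: append 3 -> log_len=13
Op 12: F3 acks idx 6 -> match: F0=3 F1=3 F2=2 F3=6; commitIndex=3

Answer: 6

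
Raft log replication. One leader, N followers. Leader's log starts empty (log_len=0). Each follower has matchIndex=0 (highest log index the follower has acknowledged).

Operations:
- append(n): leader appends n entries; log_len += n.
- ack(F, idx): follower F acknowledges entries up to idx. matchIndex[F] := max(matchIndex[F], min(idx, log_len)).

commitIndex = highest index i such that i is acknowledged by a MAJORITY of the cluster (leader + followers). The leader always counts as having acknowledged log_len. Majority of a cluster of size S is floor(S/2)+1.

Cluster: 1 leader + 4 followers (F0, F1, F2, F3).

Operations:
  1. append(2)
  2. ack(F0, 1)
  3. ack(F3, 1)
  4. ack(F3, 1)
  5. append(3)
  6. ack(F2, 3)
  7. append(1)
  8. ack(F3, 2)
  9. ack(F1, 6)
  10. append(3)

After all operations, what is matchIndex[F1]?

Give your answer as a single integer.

Op 1: append 2 -> log_len=2
Op 2: F0 acks idx 1 -> match: F0=1 F1=0 F2=0 F3=0; commitIndex=0
Op 3: F3 acks idx 1 -> match: F0=1 F1=0 F2=0 F3=1; commitIndex=1
Op 4: F3 acks idx 1 -> match: F0=1 F1=0 F2=0 F3=1; commitIndex=1
Op 5: append 3 -> log_len=5
Op 6: F2 acks idx 3 -> match: F0=1 F1=0 F2=3 F3=1; commitIndex=1
Op 7: append 1 -> log_len=6
Op 8: F3 acks idx 2 -> match: F0=1 F1=0 F2=3 F3=2; commitIndex=2
Op 9: F1 acks idx 6 -> match: F0=1 F1=6 F2=3 F3=2; commitIndex=3
Op 10: append 3 -> log_len=9

Answer: 6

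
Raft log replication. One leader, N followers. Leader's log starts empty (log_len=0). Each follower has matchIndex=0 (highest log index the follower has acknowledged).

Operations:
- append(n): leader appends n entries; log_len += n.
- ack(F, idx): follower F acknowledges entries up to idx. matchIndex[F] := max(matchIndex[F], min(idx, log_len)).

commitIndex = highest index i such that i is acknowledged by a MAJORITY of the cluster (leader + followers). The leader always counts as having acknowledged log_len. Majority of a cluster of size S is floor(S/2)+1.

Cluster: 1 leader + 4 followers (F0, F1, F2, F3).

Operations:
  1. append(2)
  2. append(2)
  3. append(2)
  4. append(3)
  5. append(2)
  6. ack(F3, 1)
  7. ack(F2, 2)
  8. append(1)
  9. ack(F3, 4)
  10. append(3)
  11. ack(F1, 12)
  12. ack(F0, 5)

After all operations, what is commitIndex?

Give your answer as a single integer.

Op 1: append 2 -> log_len=2
Op 2: append 2 -> log_len=4
Op 3: append 2 -> log_len=6
Op 4: append 3 -> log_len=9
Op 5: append 2 -> log_len=11
Op 6: F3 acks idx 1 -> match: F0=0 F1=0 F2=0 F3=1; commitIndex=0
Op 7: F2 acks idx 2 -> match: F0=0 F1=0 F2=2 F3=1; commitIndex=1
Op 8: append 1 -> log_len=12
Op 9: F3 acks idx 4 -> match: F0=0 F1=0 F2=2 F3=4; commitIndex=2
Op 10: append 3 -> log_len=15
Op 11: F1 acks idx 12 -> match: F0=0 F1=12 F2=2 F3=4; commitIndex=4
Op 12: F0 acks idx 5 -> match: F0=5 F1=12 F2=2 F3=4; commitIndex=5

Answer: 5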